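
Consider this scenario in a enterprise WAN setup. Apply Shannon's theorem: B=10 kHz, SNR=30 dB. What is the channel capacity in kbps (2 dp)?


Given: B = 10 kHz, SNR = 30 dB
SNR linear = 10^(30/10) = 1000
1 + SNR = 1001
log2(1001) = 9.9672262588
C = 10 * 1000 * 9.9672262588 = 99672.2626 bps
C = 99.672263 kbps -> 99.67 kbps (2 dp)

99.67


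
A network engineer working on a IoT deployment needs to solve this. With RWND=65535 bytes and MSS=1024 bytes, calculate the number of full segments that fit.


Given: RWND = 65535 bytes, MSS = 1024 bytes
Full segments = floor(RWND / MSS)
Full segments = floor(65535 / 1024)
Full segments = floor(63.999) = 63

63


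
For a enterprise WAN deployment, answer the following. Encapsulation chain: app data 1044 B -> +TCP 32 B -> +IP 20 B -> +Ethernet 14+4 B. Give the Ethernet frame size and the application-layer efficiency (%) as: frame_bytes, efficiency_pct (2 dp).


TCP segment = 1044 + 32 = 1076 B
IP packet = 1076 + 20 = 1096 B
Ethernet frame = 1096 + 14 + 4 = 1114 B
Efficiency = app / frame = 1044 / 1114 = 0.937163 = 93.7163% -> 93.72% (2 dp)

1114, 93.72


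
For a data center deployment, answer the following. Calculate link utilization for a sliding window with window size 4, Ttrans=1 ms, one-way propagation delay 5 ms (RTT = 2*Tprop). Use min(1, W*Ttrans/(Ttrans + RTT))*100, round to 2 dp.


Given: W = 4, Ttrans = 1 ms, RTT = 10 ms (= 2 * Tprop, Tprop = 5 ms)
Cycle time = Ttrans + RTT = 1 + 10 = 11 ms (first packet sent until its ACK returns)
W * Ttrans = 4 * 1 = 4 ms of sending per cycle
W * Ttrans / (Ttrans + RTT) = 4 / 11 = 0.363636
U = min(1, 0.363636) = 0.363636
U% = 36.36%

36.36


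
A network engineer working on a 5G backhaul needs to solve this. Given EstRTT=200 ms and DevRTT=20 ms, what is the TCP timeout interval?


Given: EstRTT = 200 ms, DevRTT = 20 ms
Timeout = EstRTT + 4 * DevRTT
4 * DevRTT = 4 * 20 = 80
Timeout = 200 + 80 = 280 ms

280


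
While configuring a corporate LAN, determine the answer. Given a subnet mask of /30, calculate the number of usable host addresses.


Given: subnet mask /30
Host bits = 32 - 30 = 2
Total addresses = 2^2 = 4
Usable hosts = 4 - 2 (network + broadcast) = 2

2


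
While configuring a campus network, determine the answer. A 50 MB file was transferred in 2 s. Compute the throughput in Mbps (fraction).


Given: file = 50 MB, time = 2 s
File in Mb = 50 * 8 = 400 Mb
Throughput = 400 / 2 Mbps
Throughput = 200 Mbps

200


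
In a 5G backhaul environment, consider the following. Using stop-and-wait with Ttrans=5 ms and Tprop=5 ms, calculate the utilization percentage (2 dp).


Given: Ttrans = 5 ms, Tprop = 5 ms
RTT = 2 * Tprop = 2 * 5 = 10 ms
U = Ttrans / (Ttrans + RTT)
U = 5 / (5 + 10)
U = 5 / 15 = 0.333333
U% = 33.33%

33.33


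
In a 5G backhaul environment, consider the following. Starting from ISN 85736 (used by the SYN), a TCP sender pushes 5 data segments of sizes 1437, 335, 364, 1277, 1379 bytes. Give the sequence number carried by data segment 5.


The SYN occupies sequence number ISN = 85736, so the first data byte is ISN + 1 = 85737.
SEQ of data segment i = (ISN + 1) + sum of payload sizes of segments 1..i-1.
Segment 1: SEQ = 85737, payload = 1437 bytes
Segment 2: SEQ = 87174, payload = 335 bytes
Segment 3: SEQ = 87509, payload = 364 bytes
Segment 4: SEQ = 87873, payload = 1277 bytes
Segment 5: SEQ = 89150, payload = 1379 bytes
SEQ of segment 5 = 85737 + 1437 + 335 + 364 + 1277 = 89150

89150


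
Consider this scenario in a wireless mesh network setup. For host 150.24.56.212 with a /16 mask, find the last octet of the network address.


Given: IP = 150.24.56.212, prefix = /16
Subnet mask = 255.255.0.0
Last octet of IP: 212
Last octet of mask: 0
Network last octet = 212 AND 0 = 0

0


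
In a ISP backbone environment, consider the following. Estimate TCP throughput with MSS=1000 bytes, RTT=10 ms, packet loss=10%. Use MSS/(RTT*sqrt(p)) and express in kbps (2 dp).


Given: MSS = 1000 bytes, RTT = 10 ms, loss = 10%
RTT in seconds = 10 / 1000 = 0.01
Loss rate = 10% = 0.1
sqrt(loss) = sqrt(0.1) = 0.316227766017
Throughput (bytes/s) = 1000 / (0.01 * 0.316227766017) = 316227.7660
Throughput (kbps) = 316227.7660 * 8 / 1000 = 2529.822128 -> 2529.82 kbps (2 dp)

2529.82


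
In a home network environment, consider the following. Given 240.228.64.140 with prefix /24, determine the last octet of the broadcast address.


Given: IP = 240.228.64.140, prefix = /24
Host bits = 32 - 24 = 8
Network last octet = 140 AND mask = 0
Host part size = 2^8 - 1 = 255
Broadcast last octet = 0 OR 255 = 255

255


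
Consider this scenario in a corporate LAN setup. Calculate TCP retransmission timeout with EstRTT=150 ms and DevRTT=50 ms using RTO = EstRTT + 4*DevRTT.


Given: EstRTT = 150 ms, DevRTT = 50 ms
Timeout = EstRTT + 4 * DevRTT
4 * DevRTT = 4 * 50 = 200
Timeout = 150 + 200 = 350 ms

350


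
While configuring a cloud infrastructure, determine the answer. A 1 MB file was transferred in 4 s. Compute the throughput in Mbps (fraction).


Given: file = 1 MB, time = 4 s
File in Mb = 1 * 8 = 8 Mb
Throughput = 8 / 4 Mbps
Throughput = 2 Mbps

2


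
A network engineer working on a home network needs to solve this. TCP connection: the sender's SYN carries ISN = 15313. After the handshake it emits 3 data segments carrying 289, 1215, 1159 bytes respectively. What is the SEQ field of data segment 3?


The SYN occupies sequence number ISN = 15313, so the first data byte is ISN + 1 = 15314.
SEQ of data segment i = (ISN + 1) + sum of payload sizes of segments 1..i-1.
Segment 1: SEQ = 15314, payload = 289 bytes
Segment 2: SEQ = 15603, payload = 1215 bytes
Segment 3: SEQ = 16818, payload = 1159 bytes
SEQ of segment 3 = 15314 + 289 + 1215 = 16818

16818


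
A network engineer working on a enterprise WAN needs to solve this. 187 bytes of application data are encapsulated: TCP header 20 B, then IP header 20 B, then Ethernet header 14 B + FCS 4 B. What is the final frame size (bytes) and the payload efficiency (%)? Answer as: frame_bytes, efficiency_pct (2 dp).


TCP segment = 187 + 20 = 207 B
IP packet = 207 + 20 = 227 B
Ethernet frame = 227 + 14 + 4 = 245 B
Efficiency = app / frame = 187 / 245 = 0.763265 = 76.3265% -> 76.33% (2 dp)

245, 76.33


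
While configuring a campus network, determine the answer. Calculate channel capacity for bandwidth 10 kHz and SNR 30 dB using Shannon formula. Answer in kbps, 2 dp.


Given: B = 10 kHz, SNR = 30 dB
SNR linear = 10^(30/10) = 1000
1 + SNR = 1001
log2(1001) = 9.9672262588
C = 10 * 1000 * 9.9672262588 = 99672.2626 bps
C = 99.672263 kbps -> 99.67 kbps (2 dp)

99.67


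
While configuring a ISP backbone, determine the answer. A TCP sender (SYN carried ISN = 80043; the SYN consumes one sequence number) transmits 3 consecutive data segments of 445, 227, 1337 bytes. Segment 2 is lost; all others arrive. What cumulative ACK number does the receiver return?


SYN uses sequence number 80043; first data byte = ISN + 1 = 80044.
Segment 1: SEQ = 80044, len = 445 B, covers [80044, 80488]
Segment 2: SEQ = 80489, len = 227 B, covers [80489, 80715] [LOST]
Segment 3: SEQ = 80716, len = 1337 B, covers [80716, 82052]
In-order data received: bytes [80044, 80488] (segments 1..1).
Segment 2 missing -> gap begins at byte 80489; later segments buffered out of order.
Cumulative ACK = next expected in-order byte = 80044 + 445 = 80489

80489


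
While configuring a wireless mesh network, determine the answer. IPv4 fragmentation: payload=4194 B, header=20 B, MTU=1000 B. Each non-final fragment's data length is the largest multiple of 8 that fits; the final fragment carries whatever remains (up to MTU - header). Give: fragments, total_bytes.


Max data per non-final fragment = floor((MTU - header)/8)*8 = floor((1000 - 20)/8)*8 = floor(980/8)*8 = 976 B
Final fragment needs no 8-byte alignment: it can carry up to MTU - header = 980 B
Non-final fragments needed = ceil((payload - 980) / 976) = ceil(3214/976) = ceil(3.2930) = 4
Number of fragments = 4 + 1 = 5
Fragment sizes (data): 4 * 976 B + 290 B (last, 290 <= 980 OK)
Total bytes sent = payload + n_frags * header = 4194 + 5*20 = 4194 + 100 = 4294 B

5, 4294


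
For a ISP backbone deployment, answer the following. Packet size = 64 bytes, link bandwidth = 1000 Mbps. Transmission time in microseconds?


Given: packet = 64 bytes, bandwidth = 1000 Mbps
Packet in bits = 64 * 8 = 512 bits
Bandwidth = 1000 * 10^6 = 1000000000 bps
Time = 512 / 1000000000 seconds
Time in us = 512 * 10^6 / 1000000000 = 0.512

0.512


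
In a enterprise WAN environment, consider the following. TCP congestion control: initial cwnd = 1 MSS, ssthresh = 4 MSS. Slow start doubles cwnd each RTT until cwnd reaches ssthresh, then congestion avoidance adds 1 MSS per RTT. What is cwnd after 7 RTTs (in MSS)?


RTT 0: cwnd = 1 MSS (initial)
RTT 1: cwnd = 2 MSS (slow start, doubled)
RTT 2: cwnd = 4 MSS (slow start, doubled)
RTT 3: cwnd = 5 MSS (congestion avoidance, +1)
RTT 4: cwnd = 6 MSS (congestion avoidance, +1)
RTT 5: cwnd = 7 MSS (congestion avoidance, +1)
RTT 6: cwnd = 8 MSS (congestion avoidance, +1)
RTT 7: cwnd = 9 MSS (congestion avoidance, +1)

9


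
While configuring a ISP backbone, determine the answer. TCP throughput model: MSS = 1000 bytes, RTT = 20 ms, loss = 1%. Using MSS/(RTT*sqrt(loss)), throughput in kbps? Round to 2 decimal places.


Given: MSS = 1000 bytes, RTT = 20 ms, loss = 1%
RTT in seconds = 20 / 1000 = 0.02
Loss rate = 1% = 0.01
sqrt(loss) = sqrt(0.01) = 0.1
Throughput (bytes/s) = 1000 / (0.02 * 0.1) = 500000.0000
Throughput (kbps) = 500000.0000 * 8 / 1000 = 4000.000000 -> 4000.00 kbps (2 dp)

4000.00


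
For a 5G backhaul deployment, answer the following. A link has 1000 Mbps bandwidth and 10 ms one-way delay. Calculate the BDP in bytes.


Given: bandwidth = 1000 Mbps, delay = 10 ms
BDP in bits = 1000 * 10^6 * 10 / 1000
BDP in bits = 10000000
BDP in bytes = 10000000 / 8 = 1250000

1250000


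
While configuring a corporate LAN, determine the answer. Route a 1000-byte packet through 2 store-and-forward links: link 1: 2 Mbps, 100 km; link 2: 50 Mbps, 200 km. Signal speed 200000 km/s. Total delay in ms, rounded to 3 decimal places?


Packet = 1000 bytes = 8000 bits. Store-and-forward: sum (t_trans + t_prop) per link.
Link 1: t_trans = 8000/(2*10^6) s = 4.0000 ms; t_prop = 100/200000 s = 0.5000 ms; subtotal = 4.5000 ms
Link 2: t_trans = 8000/(50*10^6) s = 0.1600 ms; t_prop = 200/200000 s = 1.0000 ms; subtotal = 1.1600 ms
End-to-end = 4.5000 + 1.1600 = 5.6600 ms -> 5.660 ms (3 dp)

5.660


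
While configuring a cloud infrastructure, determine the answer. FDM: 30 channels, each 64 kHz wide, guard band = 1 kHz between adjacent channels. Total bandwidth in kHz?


Given: 30 channels, 64 kHz each, guard = 1 kHz
Channel bandwidth = 30 * 64 = 1920 kHz
Guard bands = 29 gaps * 1 kHz = 29 kHz
Total = 1920 + 29 = 1949 kHz

1949


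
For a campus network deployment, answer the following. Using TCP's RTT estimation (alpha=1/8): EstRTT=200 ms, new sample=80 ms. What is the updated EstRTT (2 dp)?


Given: EstRTT = 200 ms, SampleRTT = 80 ms, alpha = 1/8
New EstRTT = (1 - alpha) * EstRTT + alpha * SampleRTT
(7/8) * 200 = 175
(1/8) * 80 = 10
New EstRTT = 175 + 10 = 185 ms -> 185.00 ms (2 dp)

185.00


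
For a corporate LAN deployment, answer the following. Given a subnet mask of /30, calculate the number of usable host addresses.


Given: subnet mask /30
Host bits = 32 - 30 = 2
Total addresses = 2^2 = 4
Usable hosts = 4 - 2 (network + broadcast) = 2

2


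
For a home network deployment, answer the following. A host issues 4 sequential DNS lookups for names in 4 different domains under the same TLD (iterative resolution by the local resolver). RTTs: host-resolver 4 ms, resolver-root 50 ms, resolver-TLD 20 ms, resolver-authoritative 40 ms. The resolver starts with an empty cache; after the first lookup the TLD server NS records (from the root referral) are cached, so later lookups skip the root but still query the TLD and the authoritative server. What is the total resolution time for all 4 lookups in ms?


Lookup 1 (cold cache): local + root + TLD + auth = 4 + 50 + 20 + 40 = 114 ms
Lookups 2..4 (TLD NS cached -> skip root; new domain -> still ask TLD and auth): local + TLD + auth = 4 + 20 + 40 = 64 ms each
Remaining 3 lookups: 3 * 64 = 192 ms
Total = 114 + 192 = 306 ms

306


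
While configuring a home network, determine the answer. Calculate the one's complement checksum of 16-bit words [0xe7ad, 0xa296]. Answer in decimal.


Given words: [0xe7ad, 0xa296]
Step 1: Sum all words
Raw sum = 59309 + 41622 = 100931
Step 2: Fold carry: (35395 + 1) = 35396
One's complement = ~35396 & 0xFFFF = 30139

30139


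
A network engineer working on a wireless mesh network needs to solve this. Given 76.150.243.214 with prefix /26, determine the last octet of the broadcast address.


Given: IP = 76.150.243.214, prefix = /26
Host bits = 32 - 26 = 6
Network last octet = 214 AND mask = 192
Host part size = 2^6 - 1 = 63
Broadcast last octet = 192 OR 63 = 255

255


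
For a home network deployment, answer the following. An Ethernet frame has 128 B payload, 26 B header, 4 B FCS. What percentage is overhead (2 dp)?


Given: payload = 128 B, header = 26 B, trailer = 4 B
Overhead bytes = header + trailer = 26 + 4 = 30
Total frame = payload + overhead = 128 + 30 = 158
Overhead % = 30 / 158 * 100 = 18.9873% -> 18.99% (2 dp)

18.99


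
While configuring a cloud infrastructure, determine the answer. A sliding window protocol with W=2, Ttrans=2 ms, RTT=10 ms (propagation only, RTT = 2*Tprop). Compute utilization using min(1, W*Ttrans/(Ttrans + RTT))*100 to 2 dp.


Given: W = 2, Ttrans = 2 ms, RTT = 10 ms (= 2 * Tprop, Tprop = 5 ms)
Cycle time = Ttrans + RTT = 2 + 10 = 12 ms (first packet sent until its ACK returns)
W * Ttrans = 2 * 2 = 4 ms of sending per cycle
W * Ttrans / (Ttrans + RTT) = 4 / 12 = 0.333333
U = min(1, 0.333333) = 0.333333
U% = 33.33%

33.33


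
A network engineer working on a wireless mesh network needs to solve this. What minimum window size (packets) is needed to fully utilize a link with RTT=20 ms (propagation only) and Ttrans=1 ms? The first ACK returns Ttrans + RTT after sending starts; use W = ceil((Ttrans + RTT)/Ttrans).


Given: Ttrans = 1 ms, RTT = 20 ms (= 2 * Tprop, Tprop = 10 ms)
Time until first ACK returns = Ttrans + RTT = 1 + 20 = 21 ms
Need W * Ttrans >= Ttrans + RTT  ->  W >= (Ttrans + RTT) / Ttrans
(Ttrans + RTT) / Ttrans = 21 / 1 = 21
W_min = ceil(21) = 21

21


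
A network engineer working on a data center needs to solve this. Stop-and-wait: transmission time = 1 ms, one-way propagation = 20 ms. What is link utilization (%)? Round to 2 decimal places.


Given: Ttrans = 1 ms, Tprop = 20 ms
RTT = 2 * Tprop = 2 * 20 = 40 ms
U = Ttrans / (Ttrans + RTT)
U = 1 / (1 + 40)
U = 1 / 41 = 0.02439
U% = 2.44%

2.44


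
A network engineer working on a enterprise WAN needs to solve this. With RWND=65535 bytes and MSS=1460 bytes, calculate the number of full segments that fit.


Given: RWND = 65535 bytes, MSS = 1460 bytes
Full segments = floor(RWND / MSS)
Full segments = floor(65535 / 1460)
Full segments = floor(44.887) = 44

44


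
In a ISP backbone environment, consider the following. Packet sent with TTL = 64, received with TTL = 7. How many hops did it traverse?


Given: initial TTL = 64, received TTL = 7
Hops = initial TTL - received TTL
Hops = 64 - 7 = 57

57


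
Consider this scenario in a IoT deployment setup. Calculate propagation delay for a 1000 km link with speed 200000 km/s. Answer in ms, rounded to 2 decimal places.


Given: distance = 1000 km, speed = 200000 km/s
Delay = distance / speed = 1000 / 200000 seconds
Delay in ms = 1000 * 1000 / 200000
Delay = 5.0000 ms
Rounded to 2 dp = 5.00 ms

5.00


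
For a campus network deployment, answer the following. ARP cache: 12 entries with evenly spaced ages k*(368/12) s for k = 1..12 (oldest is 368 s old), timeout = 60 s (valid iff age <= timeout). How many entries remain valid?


Ages are k * 368/12 s for k = 1..12 (spacing = 30.6667 s).
Entry k is valid iff k * 368/12 <= 60 iff k <= 12 * 60 / 368 = 1.9565
n_valid = floor(1.9565) = 1
(n_stale = 12 - 1 = 11)

1


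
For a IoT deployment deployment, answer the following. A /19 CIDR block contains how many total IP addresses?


Given: CIDR prefix /19
Host bits = 32 - 19 = 13
Total addresses = 2^13 = 8192

8192


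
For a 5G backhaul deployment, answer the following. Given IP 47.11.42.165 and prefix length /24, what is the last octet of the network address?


Given: IP = 47.11.42.165, prefix = /24
Subnet mask = 255.255.255.0
Last octet of IP: 165
Last octet of mask: 0
Network last octet = 165 AND 0 = 0

0


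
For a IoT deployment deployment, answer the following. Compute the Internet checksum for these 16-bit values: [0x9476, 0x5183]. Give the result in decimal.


Given words: [0x9476, 0x5183]
Step 1: Sum all words
Raw sum = 38006 + 20867 = 58873
One's complement = ~58873 & 0xFFFF = 6662

6662


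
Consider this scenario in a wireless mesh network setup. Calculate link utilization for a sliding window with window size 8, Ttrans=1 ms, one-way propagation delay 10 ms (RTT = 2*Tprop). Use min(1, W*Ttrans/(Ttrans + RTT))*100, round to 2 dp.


Given: W = 8, Ttrans = 1 ms, RTT = 20 ms (= 2 * Tprop, Tprop = 10 ms)
Cycle time = Ttrans + RTT = 1 + 20 = 21 ms (first packet sent until its ACK returns)
W * Ttrans = 8 * 1 = 8 ms of sending per cycle
W * Ttrans / (Ttrans + RTT) = 8 / 21 = 0.380952
U = min(1, 0.380952) = 0.380952
U% = 38.10%

38.10


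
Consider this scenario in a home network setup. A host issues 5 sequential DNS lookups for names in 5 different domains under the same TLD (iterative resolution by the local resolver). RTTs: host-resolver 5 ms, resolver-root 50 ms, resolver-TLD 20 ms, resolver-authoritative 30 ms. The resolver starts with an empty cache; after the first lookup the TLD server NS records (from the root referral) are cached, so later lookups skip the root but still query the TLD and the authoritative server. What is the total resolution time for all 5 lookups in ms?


Lookup 1 (cold cache): local + root + TLD + auth = 5 + 50 + 20 + 30 = 105 ms
Lookups 2..5 (TLD NS cached -> skip root; new domain -> still ask TLD and auth): local + TLD + auth = 5 + 20 + 30 = 55 ms each
Remaining 4 lookups: 4 * 55 = 220 ms
Total = 105 + 220 = 325 ms

325


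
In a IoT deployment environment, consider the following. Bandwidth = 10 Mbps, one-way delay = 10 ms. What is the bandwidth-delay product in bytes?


Given: bandwidth = 10 Mbps, delay = 10 ms
BDP in bits = 10 * 10^6 * 10 / 1000
BDP in bits = 100000
BDP in bytes = 100000 / 8 = 12500

12500


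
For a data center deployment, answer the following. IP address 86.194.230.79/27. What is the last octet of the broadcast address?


Given: IP = 86.194.230.79, prefix = /27
Host bits = 32 - 27 = 5
Network last octet = 79 AND mask = 64
Host part size = 2^5 - 1 = 31
Broadcast last octet = 64 OR 31 = 95

95


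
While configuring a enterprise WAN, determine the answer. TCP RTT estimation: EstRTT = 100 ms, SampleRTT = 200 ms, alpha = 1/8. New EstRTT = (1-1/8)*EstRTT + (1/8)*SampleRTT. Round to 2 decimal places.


Given: EstRTT = 100 ms, SampleRTT = 200 ms, alpha = 1/8
New EstRTT = (1 - alpha) * EstRTT + alpha * SampleRTT
(7/8) * 100 = 87.5
(1/8) * 200 = 25
New EstRTT = 87.5 + 25 = 112.5 ms -> 112.50 ms (2 dp)

112.50


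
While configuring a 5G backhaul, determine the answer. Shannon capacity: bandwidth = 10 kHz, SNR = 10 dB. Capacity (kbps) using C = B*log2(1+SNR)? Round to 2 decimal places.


Given: B = 10 kHz, SNR = 10 dB
SNR linear = 10^(10/10) = 10
1 + SNR = 11
log2(11) = 3.4594316186
C = 10 * 1000 * 3.4594316186 = 34594.3162 bps
C = 34.594316 kbps -> 34.59 kbps (2 dp)

34.59


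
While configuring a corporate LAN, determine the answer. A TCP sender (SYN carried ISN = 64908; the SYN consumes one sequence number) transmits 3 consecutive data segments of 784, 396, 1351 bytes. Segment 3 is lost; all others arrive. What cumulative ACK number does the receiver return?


SYN uses sequence number 64908; first data byte = ISN + 1 = 64909.
Segment 1: SEQ = 64909, len = 784 B, covers [64909, 65692]
Segment 2: SEQ = 65693, len = 396 B, covers [65693, 66088]
Segment 3: SEQ = 66089, len = 1351 B, covers [66089, 67439] [LOST]
In-order data received: bytes [64909, 66088] (segments 1..2).
Segment 3 missing -> gap begins at byte 66089.
Cumulative ACK = next expected in-order byte = 64909 + 784 + 396 = 66089

66089


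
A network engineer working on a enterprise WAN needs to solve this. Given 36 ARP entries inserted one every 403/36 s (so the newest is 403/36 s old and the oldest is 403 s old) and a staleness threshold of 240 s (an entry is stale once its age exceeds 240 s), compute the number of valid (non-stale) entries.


Ages are k * 403/36 s for k = 1..36 (spacing = 11.1944 s).
Entry k is valid iff k * 403/36 <= 240 iff k <= 36 * 240 / 403 = 21.4392
n_valid = floor(21.4392) = 21
(n_stale = 36 - 21 = 15)

21


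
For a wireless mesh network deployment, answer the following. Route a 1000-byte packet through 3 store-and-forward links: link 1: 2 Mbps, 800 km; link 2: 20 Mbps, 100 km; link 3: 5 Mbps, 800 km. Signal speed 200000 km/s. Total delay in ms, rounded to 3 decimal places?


Packet = 1000 bytes = 8000 bits. Store-and-forward: sum (t_trans + t_prop) per link.
Link 1: t_trans = 8000/(2*10^6) s = 4.0000 ms; t_prop = 800/200000 s = 4.0000 ms; subtotal = 8.0000 ms
Link 2: t_trans = 8000/(20*10^6) s = 0.4000 ms; t_prop = 100/200000 s = 0.5000 ms; subtotal = 0.9000 ms
Link 3: t_trans = 8000/(5*10^6) s = 1.6000 ms; t_prop = 800/200000 s = 4.0000 ms; subtotal = 5.6000 ms
End-to-end = 8.0000 + 0.9000 + 5.6000 = 14.5000 ms -> 14.500 ms (3 dp)

14.500


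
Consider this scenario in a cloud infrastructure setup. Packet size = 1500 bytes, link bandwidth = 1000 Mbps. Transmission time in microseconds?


Given: packet = 1500 bytes, bandwidth = 1000 Mbps
Packet in bits = 1500 * 8 = 12000 bits
Bandwidth = 1000 * 10^6 = 1000000000 bps
Time = 12000 / 1000000000 seconds
Time in us = 12000 * 10^6 / 1000000000 = 12

12


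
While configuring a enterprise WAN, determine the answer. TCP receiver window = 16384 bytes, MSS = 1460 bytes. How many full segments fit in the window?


Given: RWND = 16384 bytes, MSS = 1460 bytes
Full segments = floor(RWND / MSS)
Full segments = floor(16384 / 1460)
Full segments = floor(11.2219) = 11

11


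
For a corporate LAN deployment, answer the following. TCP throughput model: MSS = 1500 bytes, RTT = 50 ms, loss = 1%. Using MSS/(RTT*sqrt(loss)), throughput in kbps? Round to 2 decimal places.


Given: MSS = 1500 bytes, RTT = 50 ms, loss = 1%
RTT in seconds = 50 / 1000 = 0.05
Loss rate = 1% = 0.01
sqrt(loss) = sqrt(0.01) = 0.1
Throughput (bytes/s) = 1500 / (0.05 * 0.1) = 300000.0000
Throughput (kbps) = 300000.0000 * 8 / 1000 = 2400.000000 -> 2400.00 kbps (2 dp)

2400.00


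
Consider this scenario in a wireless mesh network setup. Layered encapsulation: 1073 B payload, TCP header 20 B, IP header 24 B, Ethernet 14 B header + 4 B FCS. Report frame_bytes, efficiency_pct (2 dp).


TCP segment = 1073 + 20 = 1093 B
IP packet = 1093 + 24 = 1117 B
Ethernet frame = 1117 + 14 + 4 = 1135 B
Efficiency = app / frame = 1073 / 1135 = 0.945374 = 94.5374% -> 94.54% (2 dp)

1135, 94.54


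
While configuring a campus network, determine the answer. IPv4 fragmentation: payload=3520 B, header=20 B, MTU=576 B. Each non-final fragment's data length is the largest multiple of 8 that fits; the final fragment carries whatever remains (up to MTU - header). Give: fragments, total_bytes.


Max data per non-final fragment = floor((MTU - header)/8)*8 = floor((576 - 20)/8)*8 = floor(556/8)*8 = 552 B
Final fragment needs no 8-byte alignment: it can carry up to MTU - header = 556 B
Non-final fragments needed = ceil((payload - 556) / 552) = ceil(2964/552) = ceil(5.3696) = 6
Number of fragments = 6 + 1 = 7
Fragment sizes (data): 6 * 552 B + 208 B (last, 208 <= 556 OK)
Total bytes sent = payload + n_frags * header = 3520 + 7*20 = 3520 + 140 = 3660 B

7, 3660


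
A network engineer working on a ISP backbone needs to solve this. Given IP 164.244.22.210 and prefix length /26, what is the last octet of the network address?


Given: IP = 164.244.22.210, prefix = /26
Subnet mask = 255.255.255.192
Last octet of IP: 210
Last octet of mask: 192
Network last octet = 210 AND 192 = 192

192


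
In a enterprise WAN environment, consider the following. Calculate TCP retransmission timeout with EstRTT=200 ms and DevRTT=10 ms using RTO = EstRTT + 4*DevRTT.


Given: EstRTT = 200 ms, DevRTT = 10 ms
Timeout = EstRTT + 4 * DevRTT
4 * DevRTT = 4 * 10 = 40
Timeout = 200 + 40 = 240 ms

240


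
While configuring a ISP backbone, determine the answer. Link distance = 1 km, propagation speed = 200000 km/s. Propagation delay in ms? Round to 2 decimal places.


Given: distance = 1 km, speed = 200000 km/s
Delay = distance / speed = 1 / 200000 seconds
Delay in ms = 1 * 1000 / 200000
Delay = 0.0050 ms
Rounded to 2 dp = 0.01 ms

0.01


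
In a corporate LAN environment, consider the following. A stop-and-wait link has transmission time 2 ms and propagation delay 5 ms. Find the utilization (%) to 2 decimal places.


Given: Ttrans = 2 ms, Tprop = 5 ms
RTT = 2 * Tprop = 2 * 5 = 10 ms
U = Ttrans / (Ttrans + RTT)
U = 2 / (2 + 10)
U = 2 / 12 = 0.166667
U% = 16.67%

16.67


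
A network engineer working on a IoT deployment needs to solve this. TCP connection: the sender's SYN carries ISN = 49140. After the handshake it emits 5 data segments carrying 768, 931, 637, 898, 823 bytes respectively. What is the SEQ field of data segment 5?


The SYN occupies sequence number ISN = 49140, so the first data byte is ISN + 1 = 49141.
SEQ of data segment i = (ISN + 1) + sum of payload sizes of segments 1..i-1.
Segment 1: SEQ = 49141, payload = 768 bytes
Segment 2: SEQ = 49909, payload = 931 bytes
Segment 3: SEQ = 50840, payload = 637 bytes
Segment 4: SEQ = 51477, payload = 898 bytes
Segment 5: SEQ = 52375, payload = 823 bytes
SEQ of segment 5 = 49141 + 768 + 931 + 637 + 898 = 52375

52375


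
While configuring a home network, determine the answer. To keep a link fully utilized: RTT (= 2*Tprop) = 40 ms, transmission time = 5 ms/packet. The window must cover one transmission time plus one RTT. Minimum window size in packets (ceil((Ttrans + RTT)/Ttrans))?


Given: Ttrans = 5 ms, RTT = 40 ms (= 2 * Tprop, Tprop = 20 ms)
Time until first ACK returns = Ttrans + RTT = 5 + 40 = 45 ms
Need W * Ttrans >= Ttrans + RTT  ->  W >= (Ttrans + RTT) / Ttrans
(Ttrans + RTT) / Ttrans = 45 / 5 = 9
W_min = ceil(9) = 9

9


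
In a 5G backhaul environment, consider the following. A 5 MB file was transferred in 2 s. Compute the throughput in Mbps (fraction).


Given: file = 5 MB, time = 2 s
File in Mb = 5 * 8 = 40 Mb
Throughput = 40 / 2 Mbps
Throughput = 20 Mbps

20


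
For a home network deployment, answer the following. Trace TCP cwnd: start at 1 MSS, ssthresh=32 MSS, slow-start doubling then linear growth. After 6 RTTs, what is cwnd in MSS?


RTT 0: cwnd = 1 MSS (initial)
RTT 1: cwnd = 2 MSS (slow start, doubled)
RTT 2: cwnd = 4 MSS (slow start, doubled)
RTT 3: cwnd = 8 MSS (slow start, doubled)
RTT 4: cwnd = 16 MSS (slow start, doubled)
RTT 5: cwnd = 32 MSS (slow start, doubled)
RTT 6: cwnd = 33 MSS (congestion avoidance, +1)

33


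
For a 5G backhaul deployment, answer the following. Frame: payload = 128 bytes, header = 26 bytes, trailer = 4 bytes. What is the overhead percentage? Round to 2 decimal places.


Given: payload = 128 B, header = 26 B, trailer = 4 B
Overhead bytes = header + trailer = 26 + 4 = 30
Total frame = payload + overhead = 128 + 30 = 158
Overhead % = 30 / 158 * 100 = 18.9873% -> 18.99% (2 dp)

18.99


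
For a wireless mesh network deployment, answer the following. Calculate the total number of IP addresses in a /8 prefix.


Given: CIDR prefix /8
Host bits = 32 - 8 = 24
Total addresses = 2^24 = 16777216

16777216


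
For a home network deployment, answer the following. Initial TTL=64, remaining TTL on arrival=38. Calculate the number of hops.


Given: initial TTL = 64, received TTL = 38
Hops = initial TTL - received TTL
Hops = 64 - 38 = 26

26


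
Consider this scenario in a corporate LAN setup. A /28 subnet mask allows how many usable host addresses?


Given: subnet mask /28
Host bits = 32 - 28 = 4
Total addresses = 2^4 = 16
Usable hosts = 16 - 2 (network + broadcast) = 14

14


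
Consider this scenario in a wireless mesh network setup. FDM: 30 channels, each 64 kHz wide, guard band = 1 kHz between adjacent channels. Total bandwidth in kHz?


Given: 30 channels, 64 kHz each, guard = 1 kHz
Channel bandwidth = 30 * 64 = 1920 kHz
Guard bands = 29 gaps * 1 kHz = 29 kHz
Total = 1920 + 29 = 1949 kHz

1949


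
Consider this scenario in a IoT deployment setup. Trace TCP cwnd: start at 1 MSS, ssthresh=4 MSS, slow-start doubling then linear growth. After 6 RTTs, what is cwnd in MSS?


RTT 0: cwnd = 1 MSS (initial)
RTT 1: cwnd = 2 MSS (slow start, doubled)
RTT 2: cwnd = 4 MSS (slow start, doubled)
RTT 3: cwnd = 5 MSS (congestion avoidance, +1)
RTT 4: cwnd = 6 MSS (congestion avoidance, +1)
RTT 5: cwnd = 7 MSS (congestion avoidance, +1)
RTT 6: cwnd = 8 MSS (congestion avoidance, +1)

8


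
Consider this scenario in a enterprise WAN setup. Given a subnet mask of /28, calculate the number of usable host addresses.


Given: subnet mask /28
Host bits = 32 - 28 = 4
Total addresses = 2^4 = 16
Usable hosts = 16 - 2 (network + broadcast) = 14

14


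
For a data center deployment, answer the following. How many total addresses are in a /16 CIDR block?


Given: CIDR prefix /16
Host bits = 32 - 16 = 16
Total addresses = 2^16 = 65536

65536


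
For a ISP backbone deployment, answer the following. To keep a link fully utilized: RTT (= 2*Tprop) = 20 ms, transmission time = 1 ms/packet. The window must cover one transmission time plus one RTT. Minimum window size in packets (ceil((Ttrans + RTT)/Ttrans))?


Given: Ttrans = 1 ms, RTT = 20 ms (= 2 * Tprop, Tprop = 10 ms)
Time until first ACK returns = Ttrans + RTT = 1 + 20 = 21 ms
Need W * Ttrans >= Ttrans + RTT  ->  W >= (Ttrans + RTT) / Ttrans
(Ttrans + RTT) / Ttrans = 21 / 1 = 21
W_min = ceil(21) = 21

21


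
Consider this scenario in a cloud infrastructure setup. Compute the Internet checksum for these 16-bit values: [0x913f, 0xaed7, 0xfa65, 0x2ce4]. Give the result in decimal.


Given words: [0x913f, 0xaed7, 0xfa65, 0x2ce4]
Step 1: Sum all words
Raw sum = 37183 + 44759 + 64101 + 11492 = 157535
Step 2: Fold carry: (26463 + 2) = 26465
One's complement = ~26465 & 0xFFFF = 39070

39070


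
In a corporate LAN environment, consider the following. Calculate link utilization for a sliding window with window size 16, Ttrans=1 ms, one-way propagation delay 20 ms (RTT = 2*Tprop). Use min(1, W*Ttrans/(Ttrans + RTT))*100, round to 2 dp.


Given: W = 16, Ttrans = 1 ms, RTT = 40 ms (= 2 * Tprop, Tprop = 20 ms)
Cycle time = Ttrans + RTT = 1 + 40 = 41 ms (first packet sent until its ACK returns)
W * Ttrans = 16 * 1 = 16 ms of sending per cycle
W * Ttrans / (Ttrans + RTT) = 16 / 41 = 0.390244
U = min(1, 0.390244) = 0.390244
U% = 39.02%

39.02


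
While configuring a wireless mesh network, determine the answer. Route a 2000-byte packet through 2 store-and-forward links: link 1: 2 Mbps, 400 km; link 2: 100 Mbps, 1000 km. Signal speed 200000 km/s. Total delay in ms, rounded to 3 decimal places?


Packet = 2000 bytes = 16000 bits. Store-and-forward: sum (t_trans + t_prop) per link.
Link 1: t_trans = 16000/(2*10^6) s = 8.0000 ms; t_prop = 400/200000 s = 2.0000 ms; subtotal = 10.0000 ms
Link 2: t_trans = 16000/(100*10^6) s = 0.1600 ms; t_prop = 1000/200000 s = 5.0000 ms; subtotal = 5.1600 ms
End-to-end = 10.0000 + 5.1600 = 15.1600 ms -> 15.160 ms (3 dp)

15.160


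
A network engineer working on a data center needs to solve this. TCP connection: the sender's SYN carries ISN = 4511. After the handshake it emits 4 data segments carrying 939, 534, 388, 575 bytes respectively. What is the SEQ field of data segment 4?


The SYN occupies sequence number ISN = 4511, so the first data byte is ISN + 1 = 4512.
SEQ of data segment i = (ISN + 1) + sum of payload sizes of segments 1..i-1.
Segment 1: SEQ = 4512, payload = 939 bytes
Segment 2: SEQ = 5451, payload = 534 bytes
Segment 3: SEQ = 5985, payload = 388 bytes
Segment 4: SEQ = 6373, payload = 575 bytes
SEQ of segment 4 = 4512 + 939 + 534 + 388 = 6373

6373


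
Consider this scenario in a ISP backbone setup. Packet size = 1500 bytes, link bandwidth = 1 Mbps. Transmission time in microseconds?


Given: packet = 1500 bytes, bandwidth = 1 Mbps
Packet in bits = 1500 * 8 = 12000 bits
Bandwidth = 1 * 10^6 = 1000000 bps
Time = 12000 / 1000000 seconds
Time in us = 12000 * 10^6 / 1000000 = 12000

12000


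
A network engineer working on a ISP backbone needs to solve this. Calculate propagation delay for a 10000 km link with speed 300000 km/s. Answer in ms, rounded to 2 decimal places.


Given: distance = 10000 km, speed = 300000 km/s
Delay = distance / speed = 10000 / 300000 seconds
Delay in ms = 10000 * 1000 / 300000
Delay = 33.3333 ms
Rounded to 2 dp = 33.33 ms

33.33


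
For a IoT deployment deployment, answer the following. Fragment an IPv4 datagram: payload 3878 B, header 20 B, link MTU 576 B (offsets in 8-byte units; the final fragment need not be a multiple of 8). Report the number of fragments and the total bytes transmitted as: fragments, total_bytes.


Max data per non-final fragment = floor((MTU - header)/8)*8 = floor((576 - 20)/8)*8 = floor(556/8)*8 = 552 B
Final fragment needs no 8-byte alignment: it can carry up to MTU - header = 556 B
Non-final fragments needed = ceil((payload - 556) / 552) = ceil(3322/552) = ceil(6.0181) = 7
Number of fragments = 7 + 1 = 8
Fragment sizes (data): 7 * 552 B + 14 B (last, 14 <= 556 OK)
Total bytes sent = payload + n_frags * header = 3878 + 8*20 = 3878 + 160 = 4038 B

8, 4038


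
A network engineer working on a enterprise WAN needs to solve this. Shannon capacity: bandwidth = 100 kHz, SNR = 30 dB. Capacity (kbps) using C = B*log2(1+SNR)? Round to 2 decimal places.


Given: B = 100 kHz, SNR = 30 dB
SNR linear = 10^(30/10) = 1000
1 + SNR = 1001
log2(1001) = 9.9672262588
C = 100 * 1000 * 9.9672262588 = 996722.6259 bps
C = 996.722626 kbps -> 996.72 kbps (2 dp)

996.72


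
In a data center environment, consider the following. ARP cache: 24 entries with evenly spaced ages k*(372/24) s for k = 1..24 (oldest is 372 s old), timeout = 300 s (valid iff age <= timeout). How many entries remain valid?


Ages are k * 372/24 s for k = 1..24 (spacing = 15.5000 s).
Entry k is valid iff k * 372/24 <= 300 iff k <= 24 * 300 / 372 = 19.3548
n_valid = floor(19.3548) = 19
(n_stale = 24 - 19 = 5)

19


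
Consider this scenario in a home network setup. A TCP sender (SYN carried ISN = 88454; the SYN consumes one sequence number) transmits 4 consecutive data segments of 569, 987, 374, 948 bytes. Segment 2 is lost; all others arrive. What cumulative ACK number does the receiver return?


SYN uses sequence number 88454; first data byte = ISN + 1 = 88455.
Segment 1: SEQ = 88455, len = 569 B, covers [88455, 89023]
Segment 2: SEQ = 89024, len = 987 B, covers [89024, 90010] [LOST]
Segment 3: SEQ = 90011, len = 374 B, covers [90011, 90384]
Segment 4: SEQ = 90385, len = 948 B, covers [90385, 91332]
In-order data received: bytes [88455, 89023] (segments 1..1).
Segment 2 missing -> gap begins at byte 89024; later segments buffered out of order.
Cumulative ACK = next expected in-order byte = 88455 + 569 = 89024

89024


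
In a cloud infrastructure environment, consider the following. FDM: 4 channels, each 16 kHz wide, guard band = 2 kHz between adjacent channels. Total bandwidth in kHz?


Given: 4 channels, 16 kHz each, guard = 2 kHz
Channel bandwidth = 4 * 16 = 64 kHz
Guard bands = 3 gaps * 2 kHz = 6 kHz
Total = 64 + 6 = 70 kHz

70


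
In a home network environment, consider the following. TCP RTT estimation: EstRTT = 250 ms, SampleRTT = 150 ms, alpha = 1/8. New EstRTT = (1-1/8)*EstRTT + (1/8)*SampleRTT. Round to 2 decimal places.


Given: EstRTT = 250 ms, SampleRTT = 150 ms, alpha = 1/8
New EstRTT = (1 - alpha) * EstRTT + alpha * SampleRTT
(7/8) * 250 = 218.75
(1/8) * 150 = 18.75
New EstRTT = 218.75 + 18.75 = 237.5 ms -> 237.50 ms (2 dp)

237.50


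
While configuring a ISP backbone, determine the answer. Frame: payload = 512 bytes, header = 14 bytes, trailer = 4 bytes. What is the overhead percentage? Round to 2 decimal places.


Given: payload = 512 B, header = 14 B, trailer = 4 B
Overhead bytes = header + trailer = 14 + 4 = 18
Total frame = payload + overhead = 512 + 18 = 530
Overhead % = 18 / 530 * 100 = 3.3962% -> 3.40% (2 dp)

3.40


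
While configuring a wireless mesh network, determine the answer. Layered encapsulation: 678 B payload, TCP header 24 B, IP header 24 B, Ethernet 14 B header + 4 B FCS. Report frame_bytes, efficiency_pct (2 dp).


TCP segment = 678 + 24 = 702 B
IP packet = 702 + 24 = 726 B
Ethernet frame = 726 + 14 + 4 = 744 B
Efficiency = app / frame = 678 / 744 = 0.911290 = 91.1290% -> 91.13% (2 dp)

744, 91.13


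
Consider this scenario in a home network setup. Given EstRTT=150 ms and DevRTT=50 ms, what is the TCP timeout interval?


Given: EstRTT = 150 ms, DevRTT = 50 ms
Timeout = EstRTT + 4 * DevRTT
4 * DevRTT = 4 * 50 = 200
Timeout = 150 + 200 = 350 ms

350


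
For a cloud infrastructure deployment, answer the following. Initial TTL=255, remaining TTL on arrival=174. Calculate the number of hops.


Given: initial TTL = 255, received TTL = 174
Hops = initial TTL - received TTL
Hops = 255 - 174 = 81

81


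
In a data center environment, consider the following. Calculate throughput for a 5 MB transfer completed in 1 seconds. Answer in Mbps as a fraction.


Given: file = 5 MB, time = 1 s
File in Mb = 5 * 8 = 40 Mb
Throughput = 40 / 1 Mbps
Throughput = 40 Mbps

40


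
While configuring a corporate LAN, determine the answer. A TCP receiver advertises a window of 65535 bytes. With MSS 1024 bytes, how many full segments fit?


Given: RWND = 65535 bytes, MSS = 1024 bytes
Full segments = floor(RWND / MSS)
Full segments = floor(65535 / 1024)
Full segments = floor(63.999) = 63

63


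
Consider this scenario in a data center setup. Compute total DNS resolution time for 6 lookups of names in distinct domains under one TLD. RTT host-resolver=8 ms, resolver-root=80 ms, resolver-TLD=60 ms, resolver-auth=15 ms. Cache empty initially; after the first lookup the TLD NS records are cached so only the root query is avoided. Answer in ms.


Lookup 1 (cold cache): local + root + TLD + auth = 8 + 80 + 60 + 15 = 163 ms
Lookups 2..6 (TLD NS cached -> skip root; new domain -> still ask TLD and auth): local + TLD + auth = 8 + 60 + 15 = 83 ms each
Remaining 5 lookups: 5 * 83 = 415 ms
Total = 163 + 415 = 578 ms

578


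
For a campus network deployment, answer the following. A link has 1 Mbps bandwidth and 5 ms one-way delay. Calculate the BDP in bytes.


Given: bandwidth = 1 Mbps, delay = 5 ms
BDP in bits = 1 * 10^6 * 5 / 1000
BDP in bits = 5000
BDP in bytes = 5000 / 8 = 625

625


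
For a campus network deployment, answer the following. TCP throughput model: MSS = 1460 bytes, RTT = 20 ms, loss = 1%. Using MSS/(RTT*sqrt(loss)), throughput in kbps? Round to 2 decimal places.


Given: MSS = 1460 bytes, RTT = 20 ms, loss = 1%
RTT in seconds = 20 / 1000 = 0.02
Loss rate = 1% = 0.01
sqrt(loss) = sqrt(0.01) = 0.1
Throughput (bytes/s) = 1460 / (0.02 * 0.1) = 730000.0000
Throughput (kbps) = 730000.0000 * 8 / 1000 = 5840.000000 -> 5840.00 kbps (2 dp)

5840.00


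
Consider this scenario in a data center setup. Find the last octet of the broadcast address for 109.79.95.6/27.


Given: IP = 109.79.95.6, prefix = /27
Host bits = 32 - 27 = 5
Network last octet = 6 AND mask = 0
Host part size = 2^5 - 1 = 31
Broadcast last octet = 0 OR 31 = 31

31
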